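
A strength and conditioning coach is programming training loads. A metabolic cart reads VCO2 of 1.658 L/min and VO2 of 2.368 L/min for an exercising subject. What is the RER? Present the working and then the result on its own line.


RER = VCO2 / VO2 = 1.658 / 2.368 = 0.7002

0.7002


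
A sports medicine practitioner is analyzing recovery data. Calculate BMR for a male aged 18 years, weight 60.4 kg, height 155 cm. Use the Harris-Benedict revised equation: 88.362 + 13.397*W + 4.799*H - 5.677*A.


Substituting values:
W term = 13.397 * 60.4 = 809.1788
H term = 4.799 * 155 = 743.845
A term = 5.677 * 18 = 102.186
BMR = 1539.2 kcal/day

1539.2 kcal/day


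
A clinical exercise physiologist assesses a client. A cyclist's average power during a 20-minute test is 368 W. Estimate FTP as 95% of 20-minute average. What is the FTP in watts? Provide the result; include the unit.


FTP = 20-min power * 0.95
= 368 * 0.95
= 349.6 W

349.6 W


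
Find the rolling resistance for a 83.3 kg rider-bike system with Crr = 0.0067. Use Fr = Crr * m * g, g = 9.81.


m * g = 83.3 * 9.81 = 817.173 N
Fr = 0.0067 * 817.173 = 5.475 N

5.475 N


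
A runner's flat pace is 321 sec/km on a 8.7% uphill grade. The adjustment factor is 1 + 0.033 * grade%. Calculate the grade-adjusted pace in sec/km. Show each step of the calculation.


Factor = 1 + 0.033 * 8.7 = 1.2871
Adjusted pace = 321 * 1.2871
= 413.16 sec/km

413.16 s/km


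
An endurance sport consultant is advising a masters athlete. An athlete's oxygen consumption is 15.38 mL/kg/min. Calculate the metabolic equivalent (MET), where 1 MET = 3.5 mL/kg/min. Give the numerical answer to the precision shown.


MET = VO2 / 3.5
= 15.38 / 3.5
= 4.39 METs

4.39 METs


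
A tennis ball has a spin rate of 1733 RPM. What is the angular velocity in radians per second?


Convert RPM to rad/s: multiply by 2*pi and divide by 60
omega = 1733 * 2 * pi / 60
= 181.479 rad/s

181.479 rad/s


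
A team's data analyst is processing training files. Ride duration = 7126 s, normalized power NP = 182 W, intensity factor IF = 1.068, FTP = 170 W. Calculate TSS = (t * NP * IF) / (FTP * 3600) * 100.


Numerator = 7126 * 182 * 1.068 = 1385123.376
Denominator = 170 * 3600 = 612000
TSS = 1385123.376 / 612000 * 100
= 226.33

226.33 TSS


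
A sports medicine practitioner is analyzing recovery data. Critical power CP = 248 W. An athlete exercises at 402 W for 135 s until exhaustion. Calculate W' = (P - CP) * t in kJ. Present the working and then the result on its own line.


P - CP = 402 - 248 = 154 W
W' = 154 * 135 = 20790 J
= 20790 / 1000 = 20.79 kJ

20.79 kJ


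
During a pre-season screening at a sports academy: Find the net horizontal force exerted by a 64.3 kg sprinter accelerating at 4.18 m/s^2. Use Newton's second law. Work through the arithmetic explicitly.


Newton's second law: F = m * a
F = 64.3 * 4.18 = 268.77 N

268.77 N


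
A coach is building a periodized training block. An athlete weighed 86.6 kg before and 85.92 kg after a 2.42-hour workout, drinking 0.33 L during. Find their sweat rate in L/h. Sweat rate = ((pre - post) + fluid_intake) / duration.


Body mass change = 0.68 kg
Total sweat loss = 0.68 + 0.33 = 1.01 L
Rate = 1.01 / 2.42 = 0.417 L/h

0.417 L/h


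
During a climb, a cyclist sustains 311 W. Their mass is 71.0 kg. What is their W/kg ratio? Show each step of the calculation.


Power-to-weight = 311 W / 71.0 kg
= 4.38 W/kg

4.38 W/kg


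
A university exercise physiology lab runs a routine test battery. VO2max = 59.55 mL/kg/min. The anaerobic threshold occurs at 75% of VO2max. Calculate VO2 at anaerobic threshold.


AT fraction = 75 / 100 = 0.75
AT VO2 = 59.55 * 0.75
= 44.66 mL/kg/min

44.66 mL/kg/min


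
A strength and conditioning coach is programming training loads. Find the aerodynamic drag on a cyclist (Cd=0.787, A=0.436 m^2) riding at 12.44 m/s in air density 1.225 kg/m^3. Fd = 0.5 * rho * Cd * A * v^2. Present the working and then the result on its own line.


Fd = 0.5 * 1.225 * 0.787 * 0.436 * 12.44^2
= 0.5 * 1.225 * 0.787 * 0.436 * 154.7536
= 32.524 N

32.524 N


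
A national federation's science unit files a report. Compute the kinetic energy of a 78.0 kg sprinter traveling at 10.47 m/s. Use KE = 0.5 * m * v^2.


Velocity squared = 109.6209
KE = 0.5 * 78.0 * 109.6209 = 4275.22 J

4275.22 J


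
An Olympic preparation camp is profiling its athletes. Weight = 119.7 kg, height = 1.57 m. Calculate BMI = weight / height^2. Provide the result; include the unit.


height^2 = 1.57^2 = 2.4649
BMI = 119.7 / 2.4649 = 48.56 kg/m^2

48.56 kg/m^2


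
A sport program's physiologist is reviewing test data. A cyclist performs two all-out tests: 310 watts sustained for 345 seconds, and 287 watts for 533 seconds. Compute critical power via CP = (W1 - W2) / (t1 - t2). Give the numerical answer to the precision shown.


W1 = P1 * t1 = 310 * 345 = 106950 J
W2 = P2 * t2 = 287 * 533 = 152971 J
CP = (106950 - 152971) / (345 - 533)
= 244.79 W

244.79 W


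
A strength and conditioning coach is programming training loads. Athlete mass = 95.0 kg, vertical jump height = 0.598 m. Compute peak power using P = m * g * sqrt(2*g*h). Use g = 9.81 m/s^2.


sqrt(2 * 9.81 * 0.598) = sqrt(11.73276) = 3.425312 m/s
P = 95.0 * 9.81 * 3.425312
= 3192.22 W

3192.22 W


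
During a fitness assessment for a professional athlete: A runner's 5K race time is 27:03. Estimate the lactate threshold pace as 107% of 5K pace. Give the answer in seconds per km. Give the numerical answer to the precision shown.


Total race time = 27*60 + 3 = 1623 seconds
5K pace = 1623 / 5 = 324.6 sec/km
LT pace = 324.6 * 1.07 = 347.32 sec/km

347.32 s/km


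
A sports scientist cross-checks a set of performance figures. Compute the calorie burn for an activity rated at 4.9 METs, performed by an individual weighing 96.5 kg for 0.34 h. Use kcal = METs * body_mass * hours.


Product of METs and mass = 4.9 * 96.5 = 472.85
Total kcal = 472.85 * 0.34 = 160.77 kcal

160.77 kcal


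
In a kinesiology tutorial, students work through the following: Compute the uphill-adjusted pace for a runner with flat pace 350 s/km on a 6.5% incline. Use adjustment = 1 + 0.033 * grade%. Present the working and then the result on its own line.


Adjustment factor = 1 + 0.033 * 6.5 = 1.2145
Grade-adjusted pace = 350 * 1.2145 = 425.08 s/km

425.08 s/km


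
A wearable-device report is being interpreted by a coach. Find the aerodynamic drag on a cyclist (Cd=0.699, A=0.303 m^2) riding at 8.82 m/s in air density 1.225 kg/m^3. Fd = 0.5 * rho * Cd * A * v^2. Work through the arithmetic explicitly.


Fd = 0.5 * 1.225 * 0.699 * 0.303 * 8.82^2
= 0.5 * 1.225 * 0.699 * 0.303 * 77.7924
= 10.092 N

10.092 N


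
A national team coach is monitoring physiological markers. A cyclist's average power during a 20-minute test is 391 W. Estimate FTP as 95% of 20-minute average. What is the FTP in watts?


FTP = 20-min power * 0.95
= 391 * 0.95
= 371.45 W

371.45 W


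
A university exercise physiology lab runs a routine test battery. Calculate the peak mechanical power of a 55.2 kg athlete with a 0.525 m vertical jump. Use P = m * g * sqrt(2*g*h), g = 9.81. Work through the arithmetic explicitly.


First, sqrt(2gh) = sqrt(2 * 9.81 * 0.525)
= sqrt(10.3005) = 3.209439 m/s
Power = 55.2 * 9.81 * 3.209439 = 1737.95 W

1737.95 W


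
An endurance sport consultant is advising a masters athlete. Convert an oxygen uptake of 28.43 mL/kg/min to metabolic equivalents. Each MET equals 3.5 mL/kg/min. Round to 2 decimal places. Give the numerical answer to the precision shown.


One MET = 3.5 mL/kg/min
Number of METs = 28.43 / 3.5
= 8.12 METs

8.12 METs


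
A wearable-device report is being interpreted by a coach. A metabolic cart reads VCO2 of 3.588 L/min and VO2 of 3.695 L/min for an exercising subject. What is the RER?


RER = VCO2 / VO2 = 3.588 / 3.695 = 0.971

0.971


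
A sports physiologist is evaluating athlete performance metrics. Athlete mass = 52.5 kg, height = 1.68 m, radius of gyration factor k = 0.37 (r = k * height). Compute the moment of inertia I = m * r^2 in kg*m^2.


r = k * height = 0.37 * 1.68 = 0.6216 m
r^2 = 0.6216^2 = 0.386387
I = 52.5 * 0.386387 = 20.285 kg*m^2

20.285 kg*m^2


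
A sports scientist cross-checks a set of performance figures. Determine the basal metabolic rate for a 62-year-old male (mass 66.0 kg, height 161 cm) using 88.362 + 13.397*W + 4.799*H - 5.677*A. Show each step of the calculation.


BMR = 88.362 + 13.397*66.0 + 4.799*161 - 5.677*62
= 1393.23 kcal/day

1393.23 kcal/day


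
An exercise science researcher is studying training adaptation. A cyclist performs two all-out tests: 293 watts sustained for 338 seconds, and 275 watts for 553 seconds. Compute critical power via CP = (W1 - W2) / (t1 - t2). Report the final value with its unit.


W1 = P1 * t1 = 293 * 338 = 99034 J
W2 = P2 * t2 = 275 * 553 = 152075 J
CP = (99034 - 152075) / (338 - 553)
= 246.7 W

246.7 W


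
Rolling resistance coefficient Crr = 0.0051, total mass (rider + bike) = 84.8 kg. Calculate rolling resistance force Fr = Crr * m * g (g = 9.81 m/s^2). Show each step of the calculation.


Fr = Crr * m * g
= 0.0051 * 84.8 * 9.81
= 4.243 N

4.243 N


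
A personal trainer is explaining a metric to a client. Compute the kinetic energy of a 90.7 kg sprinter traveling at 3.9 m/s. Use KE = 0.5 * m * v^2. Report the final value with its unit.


Velocity squared = 15.21
KE = 0.5 * 90.7 * 15.21 = 689.77 J

689.77 J


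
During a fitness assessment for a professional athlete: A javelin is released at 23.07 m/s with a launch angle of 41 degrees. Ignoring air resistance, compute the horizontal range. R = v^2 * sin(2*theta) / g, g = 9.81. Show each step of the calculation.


Launch speed squared = 532.2249
sin(2 * 41 deg) = 0.990268
Range = 532.2249 * 0.990268 / 9.81
= 53.725 m

53.725 m


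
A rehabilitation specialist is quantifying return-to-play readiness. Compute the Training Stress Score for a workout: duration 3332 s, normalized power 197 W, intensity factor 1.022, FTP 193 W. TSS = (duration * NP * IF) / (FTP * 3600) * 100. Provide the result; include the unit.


Product = 3332 * 197 * 1.022 = 670844.888
Base = 193 * 3600 = 694800
TSS = 670844.888 / 694800 * 100 = 96.55

96.55 TSS


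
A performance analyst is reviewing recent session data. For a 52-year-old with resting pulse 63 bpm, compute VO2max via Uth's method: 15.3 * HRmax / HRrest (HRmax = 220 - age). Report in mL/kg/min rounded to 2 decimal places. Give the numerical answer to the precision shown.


Step 1: HRmax = 220 - 52 = 168 bpm
Step 2: Ratio = 168 / 63 = 2.6667
Step 3: VO2max = 15.3 * 2.6667 = 40.8 mL/kg/min

40.8 mL/kg/min


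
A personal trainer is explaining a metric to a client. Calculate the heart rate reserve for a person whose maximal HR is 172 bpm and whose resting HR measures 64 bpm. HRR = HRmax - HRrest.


HRmax = 172 bpm
HRrest = 64 bpm
HRR = 172 - 64 = 108 bpm

108 bpm


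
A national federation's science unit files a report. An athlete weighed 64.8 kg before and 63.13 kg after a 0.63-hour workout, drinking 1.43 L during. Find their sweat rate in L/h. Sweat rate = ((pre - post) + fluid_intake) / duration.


Body mass change = 1.67 kg
Total sweat loss = 1.67 + 1.43 = 3.1 L
Rate = 3.1 / 0.63 = 4.921 L/h

4.921 L/h


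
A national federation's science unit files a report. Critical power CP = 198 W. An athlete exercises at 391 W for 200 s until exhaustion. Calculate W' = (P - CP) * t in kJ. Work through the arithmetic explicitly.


P - CP = 391 - 198 = 193 W
W' = 193 * 200 = 38600 J
= 38600 / 1000 = 38.6 kJ

38.6 kJ


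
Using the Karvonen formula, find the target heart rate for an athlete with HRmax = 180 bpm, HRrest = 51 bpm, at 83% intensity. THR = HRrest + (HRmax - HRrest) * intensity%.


HRR = 180 - 51 = 129
THR = 51 + 129 * 0.83
= 51 + 107.07
= 158.07 bpm

158.07 bpm


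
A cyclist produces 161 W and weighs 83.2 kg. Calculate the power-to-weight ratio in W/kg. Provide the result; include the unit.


P/W = power / mass
= 161 / 83.2
= 1.935 W/kg

1.935 W/kg


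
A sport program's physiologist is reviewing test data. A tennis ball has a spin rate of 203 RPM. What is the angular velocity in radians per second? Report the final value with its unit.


Convert RPM to rad/s: multiply by 2*pi and divide by 60
omega = 203 * 2 * pi / 60
= 21.258 rad/s

21.258 rad/s


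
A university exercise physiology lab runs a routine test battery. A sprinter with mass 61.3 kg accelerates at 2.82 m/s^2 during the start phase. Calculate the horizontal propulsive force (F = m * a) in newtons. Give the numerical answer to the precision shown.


F = m * a
= 61.3 * 2.82
= 172.87 N

172.87 N


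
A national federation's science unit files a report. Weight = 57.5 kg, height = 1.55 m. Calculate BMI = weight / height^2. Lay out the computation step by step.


height^2 = 1.55^2 = 2.4025
BMI = 57.5 / 2.4025 = 23.93 kg/m^2

23.93 kg/m^2


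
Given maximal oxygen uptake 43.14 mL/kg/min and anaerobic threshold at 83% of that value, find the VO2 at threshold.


Percentage as decimal = 0.83
VO2 at AT = 43.14 * 0.83 = 35.81 mL/kg/min

35.81 mL/kg/min


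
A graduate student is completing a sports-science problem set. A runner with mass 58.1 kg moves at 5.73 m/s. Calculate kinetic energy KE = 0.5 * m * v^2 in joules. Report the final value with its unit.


v^2 = 5.73^2 = 32.8329
KE = 0.5 * 58.1 * 32.8329
= 953.8 J

953.8 J


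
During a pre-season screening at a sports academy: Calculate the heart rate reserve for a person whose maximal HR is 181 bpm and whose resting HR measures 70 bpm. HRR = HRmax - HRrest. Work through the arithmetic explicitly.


HRmax = 181 bpm
HRrest = 70 bpm
HRR = 181 - 70 = 111 bpm

111 bpm


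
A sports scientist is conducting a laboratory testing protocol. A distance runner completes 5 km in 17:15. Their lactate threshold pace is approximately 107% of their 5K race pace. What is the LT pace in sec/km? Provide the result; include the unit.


Convert to seconds: 17 min 15 s = 1035 s
Pace per km = 1035 / 5 = 207.0 s/km
LT pace = 207.0 * 1.07 = 221.49 s/km

221.49 s/km


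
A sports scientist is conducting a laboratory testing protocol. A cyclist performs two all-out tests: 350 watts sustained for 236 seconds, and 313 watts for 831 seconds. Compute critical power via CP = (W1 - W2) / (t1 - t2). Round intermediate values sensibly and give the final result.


W1 = P1 * t1 = 350 * 236 = 82600 J
W2 = P2 * t2 = 313 * 831 = 260103 J
CP = (82600 - 260103) / (236 - 831)
= 298.32 W

298.32 W


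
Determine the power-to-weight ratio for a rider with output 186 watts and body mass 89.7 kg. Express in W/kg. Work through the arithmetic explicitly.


P/W = 186 / 89.7 = 2.074 W/kg

2.074 W/kg


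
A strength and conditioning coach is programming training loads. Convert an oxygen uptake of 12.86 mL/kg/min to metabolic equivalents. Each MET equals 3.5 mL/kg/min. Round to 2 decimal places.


One MET = 3.5 mL/kg/min
Number of METs = 12.86 / 3.5
= 3.67 METs

3.67 METs


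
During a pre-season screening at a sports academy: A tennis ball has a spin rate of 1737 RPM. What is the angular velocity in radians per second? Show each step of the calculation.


Convert RPM to rad/s: multiply by 2*pi and divide by 60
omega = 1737 * 2 * pi / 60
= 181.898 rad/s

181.898 rad/s


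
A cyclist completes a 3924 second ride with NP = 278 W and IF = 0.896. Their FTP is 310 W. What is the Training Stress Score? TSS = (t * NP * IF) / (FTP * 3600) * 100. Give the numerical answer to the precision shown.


t * NP * IF = 3924 * 278 * 0.896 = 977421.312
FTP * 3600 = 1116000
TSS = (977421.312 / 1116000) * 100 = 87.58

87.58 TSS


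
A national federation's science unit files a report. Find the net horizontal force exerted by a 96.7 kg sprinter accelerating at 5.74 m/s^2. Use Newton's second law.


Newton's second law: F = m * a
F = 96.7 * 5.74 = 555.06 N

555.06 N


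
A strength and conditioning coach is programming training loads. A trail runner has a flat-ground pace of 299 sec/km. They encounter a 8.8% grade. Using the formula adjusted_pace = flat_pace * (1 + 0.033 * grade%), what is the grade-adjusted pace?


Grade factor = 1 + 0.033 * 8.8 = 1.2904
Adjusted = 299 * 1.2904 = 385.83 sec/km

385.83 s/km


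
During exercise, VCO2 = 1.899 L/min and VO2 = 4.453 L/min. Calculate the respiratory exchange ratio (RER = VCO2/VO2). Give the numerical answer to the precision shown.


RER = VCO2 / VO2
= 1.899 / 4.453
= 0.4265

0.4265


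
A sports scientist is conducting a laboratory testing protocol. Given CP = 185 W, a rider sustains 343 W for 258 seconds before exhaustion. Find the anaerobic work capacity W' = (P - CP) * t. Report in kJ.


Excess power = 343 - 185 = 158 W
Work above CP = 158 * 258 = 40764 J
W' = 40.764 kJ

40.764 kJ


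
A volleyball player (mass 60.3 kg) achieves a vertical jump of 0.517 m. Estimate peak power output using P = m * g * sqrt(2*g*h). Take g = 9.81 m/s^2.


2 * g * h = 2 * 9.81 * 0.517 = 10.14354
sqrt(10.14354) = 3.184892 m/s
P = 60.3 * 9.81 * 3.184892 = 1884.0 W

1884.0 W


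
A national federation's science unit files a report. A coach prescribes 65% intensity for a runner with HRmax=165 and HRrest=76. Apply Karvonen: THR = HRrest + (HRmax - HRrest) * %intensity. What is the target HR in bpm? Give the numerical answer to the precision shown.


Heart rate reserve = 165 - 76 = 89
Intensity fraction = 65 / 100 = 0.65
THR = 76 + 89 * 0.65 = 133.85 bpm

133.85 bpm


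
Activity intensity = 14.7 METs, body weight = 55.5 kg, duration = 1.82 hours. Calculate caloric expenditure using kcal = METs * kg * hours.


kcal = 14.7 * 55.5 * 1.82
= 815.85 * 1.82
= 1484.85 kcal

1484.85 kcal


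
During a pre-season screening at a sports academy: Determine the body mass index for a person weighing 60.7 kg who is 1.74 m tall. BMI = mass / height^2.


BMI = mass / height^2
= 60.7 / 1.74^2
= 60.7 / 3.0276
= 20.05 kg/m^2

20.05 kg/m^2


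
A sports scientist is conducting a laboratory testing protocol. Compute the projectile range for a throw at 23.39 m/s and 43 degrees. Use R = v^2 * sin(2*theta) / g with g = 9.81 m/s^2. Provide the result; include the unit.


Two times the angle = 86 degrees
sin(86) = 0.997564
R = 547.0921 * 0.997564 / 9.81 = 55.633 m

55.633 m


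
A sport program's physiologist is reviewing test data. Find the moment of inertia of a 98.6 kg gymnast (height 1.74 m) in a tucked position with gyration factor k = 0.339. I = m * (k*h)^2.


Radius of gyration = 0.339 * 1.74 = 0.58986 m
I = 98.6 * 0.58986^2
= 98.6 * 0.347935
= 34.306 kg*m^2

34.306 kg*m^2


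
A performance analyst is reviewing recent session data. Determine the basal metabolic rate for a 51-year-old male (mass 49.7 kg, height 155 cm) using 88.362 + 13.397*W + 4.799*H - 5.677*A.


BMR = 88.362 + 13.397*49.7 + 4.799*155 - 5.677*51
= 1208.51 kcal/day

1208.51 kcal/day


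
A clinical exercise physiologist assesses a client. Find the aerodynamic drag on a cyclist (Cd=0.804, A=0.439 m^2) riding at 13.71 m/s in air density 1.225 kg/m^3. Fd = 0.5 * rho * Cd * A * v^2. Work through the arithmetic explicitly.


Fd = 0.5 * 1.225 * 0.804 * 0.439 * 13.71^2
= 0.5 * 1.225 * 0.804 * 0.439 * 187.9641
= 40.635 N

40.635 N


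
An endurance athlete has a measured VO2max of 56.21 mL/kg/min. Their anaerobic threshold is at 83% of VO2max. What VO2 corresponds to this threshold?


Anaerobic threshold VO2 = VO2max * 83%
= 56.21 * 0.83
= 46.65 mL/kg/min

46.65 mL/kg/min


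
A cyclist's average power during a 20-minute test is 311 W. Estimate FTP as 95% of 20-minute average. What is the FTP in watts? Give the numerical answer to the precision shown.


FTP = 20-min power * 0.95
= 311 * 0.95
= 295.45 W

295.45 W


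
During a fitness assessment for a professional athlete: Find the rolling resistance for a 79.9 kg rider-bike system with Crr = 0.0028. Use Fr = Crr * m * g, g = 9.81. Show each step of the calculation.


m * g = 79.9 * 9.81 = 783.819 N
Fr = 0.0028 * 783.819 = 2.195 N

2.195 N


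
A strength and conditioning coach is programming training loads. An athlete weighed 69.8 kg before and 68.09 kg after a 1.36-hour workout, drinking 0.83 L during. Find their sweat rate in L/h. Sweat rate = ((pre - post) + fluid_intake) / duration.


Body mass change = 1.71 kg
Total sweat loss = 1.71 + 0.83 = 2.54 L
Rate = 2.54 / 1.36 = 1.868 L/h

1.868 L/h


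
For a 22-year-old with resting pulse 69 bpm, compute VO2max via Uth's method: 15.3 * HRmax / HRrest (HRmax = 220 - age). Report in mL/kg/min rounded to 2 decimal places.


Step 1: HRmax = 220 - 22 = 198 bpm
Step 2: Ratio = 198 / 69 = 2.8696
Step 3: VO2max = 15.3 * 2.8696 = 43.9 mL/kg/min

43.9 mL/kg/min


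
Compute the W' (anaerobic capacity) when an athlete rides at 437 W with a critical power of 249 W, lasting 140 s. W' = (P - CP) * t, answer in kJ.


Above-CP power = 188 W
Duration = 140 s
W' = 188 * 140 = 26320 J
Convert: 26320 / 1000 = 26.32 kJ

26.32 kJ


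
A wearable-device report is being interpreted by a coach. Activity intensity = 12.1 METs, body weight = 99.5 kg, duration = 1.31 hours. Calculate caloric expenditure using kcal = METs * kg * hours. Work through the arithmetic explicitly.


kcal = 12.1 * 99.5 * 1.31
= 1203.95 * 1.31
= 1577.17 kcal

1577.17 kcal


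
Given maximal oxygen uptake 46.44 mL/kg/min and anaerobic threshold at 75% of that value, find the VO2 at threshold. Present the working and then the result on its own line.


Percentage as decimal = 0.75
VO2 at AT = 46.44 * 0.75 = 34.83 mL/kg/min

34.83 mL/kg/min


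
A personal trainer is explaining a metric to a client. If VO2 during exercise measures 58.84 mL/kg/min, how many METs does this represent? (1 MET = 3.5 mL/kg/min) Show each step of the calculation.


METs = VO2 / 3.5 = 58.84 / 3.5 = 16.81

16.81 METs


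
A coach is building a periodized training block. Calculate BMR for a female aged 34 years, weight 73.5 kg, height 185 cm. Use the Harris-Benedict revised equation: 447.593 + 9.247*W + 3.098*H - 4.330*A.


Substituting values:
W term = 9.247 * 73.5 = 679.6545
H term = 3.098 * 185 = 573.13
A term = 4.330 * 34 = 147.22
BMR = 1553.16 kcal/day

1553.16 kcal/day


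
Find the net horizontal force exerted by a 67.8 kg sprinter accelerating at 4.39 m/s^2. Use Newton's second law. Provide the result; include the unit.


Newton's second law: F = m * a
F = 67.8 * 4.39 = 297.64 N

297.64 N


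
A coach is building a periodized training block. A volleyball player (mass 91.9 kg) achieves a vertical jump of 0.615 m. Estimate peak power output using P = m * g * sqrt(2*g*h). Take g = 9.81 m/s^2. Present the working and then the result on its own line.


2 * g * h = 2 * 9.81 * 0.615 = 12.0663
sqrt(12.0663) = 3.473658 m/s
P = 91.9 * 9.81 * 3.473658 = 3131.64 W

3131.64 W


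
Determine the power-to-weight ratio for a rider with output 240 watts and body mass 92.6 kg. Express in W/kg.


P/W = 240 / 92.6 = 2.592 W/kg

2.592 W/kg


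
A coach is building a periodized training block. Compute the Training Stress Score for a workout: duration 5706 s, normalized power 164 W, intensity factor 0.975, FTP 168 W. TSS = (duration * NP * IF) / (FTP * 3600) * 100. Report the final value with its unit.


Product = 5706 * 164 * 0.975 = 912389.4
Base = 168 * 3600 = 604800
TSS = 912389.4 / 604800 * 100 = 150.86

150.86 TSS


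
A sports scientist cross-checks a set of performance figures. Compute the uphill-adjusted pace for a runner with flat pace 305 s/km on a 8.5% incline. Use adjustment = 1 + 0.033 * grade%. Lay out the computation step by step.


Adjustment factor = 1 + 0.033 * 8.5 = 1.2805
Grade-adjusted pace = 305 * 1.2805 = 390.55 s/km

390.55 s/km


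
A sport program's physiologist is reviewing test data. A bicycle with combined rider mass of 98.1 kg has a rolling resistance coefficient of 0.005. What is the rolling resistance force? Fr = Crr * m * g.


Fr = 0.005 * 98.1 * 9.81
= 0.4905 * 9.81
= 4.812 N

4.812 N


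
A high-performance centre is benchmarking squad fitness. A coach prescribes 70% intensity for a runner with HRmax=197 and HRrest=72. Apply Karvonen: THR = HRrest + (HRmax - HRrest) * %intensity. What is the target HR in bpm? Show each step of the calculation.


Heart rate reserve = 197 - 72 = 125
Intensity fraction = 70 / 100 = 0.7
THR = 72 + 125 * 0.7 = 159.5 bpm

159.5 bpm


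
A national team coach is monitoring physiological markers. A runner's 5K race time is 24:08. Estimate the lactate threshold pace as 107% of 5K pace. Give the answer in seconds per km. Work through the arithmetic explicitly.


Total race time = 24*60 + 8 = 1448 seconds
5K pace = 1448 / 5 = 289.6 sec/km
LT pace = 289.6 * 1.07 = 309.87 sec/km

309.87 s/km


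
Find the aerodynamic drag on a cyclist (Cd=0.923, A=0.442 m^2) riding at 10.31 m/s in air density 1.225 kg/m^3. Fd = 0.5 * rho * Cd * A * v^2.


Fd = 0.5 * 1.225 * 0.923 * 0.442 * 10.31^2
= 0.5 * 1.225 * 0.923 * 0.442 * 106.2961
= 26.561 N

26.561 N


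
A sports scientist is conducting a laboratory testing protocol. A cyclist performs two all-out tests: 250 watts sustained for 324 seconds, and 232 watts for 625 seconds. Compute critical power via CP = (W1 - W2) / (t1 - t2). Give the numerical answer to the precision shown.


W1 = P1 * t1 = 250 * 324 = 81000 J
W2 = P2 * t2 = 232 * 625 = 145000 J
CP = (81000 - 145000) / (324 - 625)
= 212.62 W

212.62 W


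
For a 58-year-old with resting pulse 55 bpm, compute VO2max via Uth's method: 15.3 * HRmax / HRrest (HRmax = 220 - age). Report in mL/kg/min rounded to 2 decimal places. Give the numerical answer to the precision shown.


Step 1: HRmax = 220 - 58 = 162 bpm
Step 2: Ratio = 162 / 55 = 2.9455
Step 3: VO2max = 15.3 * 2.9455 = 45.07 mL/kg/min

45.07 mL/kg/min


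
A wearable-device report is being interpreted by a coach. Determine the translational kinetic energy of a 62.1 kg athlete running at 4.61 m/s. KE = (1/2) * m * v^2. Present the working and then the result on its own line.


KE = 0.5 * m * v^2
= 0.5 * 62.1 * 4.61^2
= 0.5 * 62.1 * 21.2521
= 659.88 J

659.88 J


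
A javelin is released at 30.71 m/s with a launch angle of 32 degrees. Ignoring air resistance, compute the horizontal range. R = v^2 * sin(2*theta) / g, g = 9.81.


Launch speed squared = 943.1041
sin(2 * 32 deg) = 0.898794
Range = 943.1041 * 0.898794 / 9.81
= 86.407 m

86.407 m


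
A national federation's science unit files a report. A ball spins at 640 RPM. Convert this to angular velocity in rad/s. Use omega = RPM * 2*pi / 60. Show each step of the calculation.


omega = 640 * 2 * pi / 60
= 640 * 6.28318531 / 60
= 4021.239 / 60
= 67.021 rad/s

67.021 rad/s


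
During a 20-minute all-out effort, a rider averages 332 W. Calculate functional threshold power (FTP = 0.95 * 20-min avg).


FTP = 0.95 * 332
= 315.4 W

315.4 W


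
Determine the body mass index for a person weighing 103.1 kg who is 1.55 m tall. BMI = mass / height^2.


BMI = mass / height^2
= 103.1 / 1.55^2
= 103.1 / 2.4025
= 42.91 kg/m^2

42.91 kg/m^2


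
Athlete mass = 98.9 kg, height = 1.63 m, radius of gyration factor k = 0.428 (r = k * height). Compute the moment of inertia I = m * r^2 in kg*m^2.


r = k * height = 0.428 * 1.63 = 0.69764 m
r^2 = 0.69764^2 = 0.486702
I = 98.9 * 0.486702 = 48.135 kg*m^2

48.135 kg*m^2


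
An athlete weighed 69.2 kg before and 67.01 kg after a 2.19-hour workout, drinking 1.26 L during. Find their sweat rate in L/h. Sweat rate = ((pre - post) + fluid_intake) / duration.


Body mass change = 2.19 kg
Total sweat loss = 2.19 + 1.26 = 3.45 L
Rate = 3.45 / 2.19 = 1.575 L/h

1.575 L/h


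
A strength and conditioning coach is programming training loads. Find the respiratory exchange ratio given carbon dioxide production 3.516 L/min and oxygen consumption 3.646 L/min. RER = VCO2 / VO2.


VCO2 = 3.516 L/min
VO2 = 3.646 L/min
RER = 3.516 / 3.646 = 0.9643

0.9643


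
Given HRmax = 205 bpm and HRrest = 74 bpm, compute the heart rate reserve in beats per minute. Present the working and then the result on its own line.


Heart rate reserve = maximum HR minus resting HR
HRR = 205 - 74 = 131 bpm

131 bpm


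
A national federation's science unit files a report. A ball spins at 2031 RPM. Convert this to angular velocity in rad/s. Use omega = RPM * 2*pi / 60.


omega = 2031 * 2 * pi / 60
= 2031 * 6.28318531 / 60
= 12761.149 / 60
= 212.686 rad/s

212.686 rad/s


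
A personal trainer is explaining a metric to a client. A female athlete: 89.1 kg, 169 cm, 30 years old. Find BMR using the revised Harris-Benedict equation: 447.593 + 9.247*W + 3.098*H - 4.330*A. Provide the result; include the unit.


Intercept = 447.593
Weight contribution = 9.247 * 89.1 = 823.9077
Height contribution = 3.098 * 169 = 523.562
Age contribution = 4.33 * 30 = 129.9
BMR = 447.593 + 823.9077 + 523.562 - 129.9
= 1665.16 kcal/day

1665.16 kcal/day


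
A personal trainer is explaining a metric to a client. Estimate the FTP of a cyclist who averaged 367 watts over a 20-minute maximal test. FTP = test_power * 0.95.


FTP = 367 * 0.95 = 348.65 W

348.65 W


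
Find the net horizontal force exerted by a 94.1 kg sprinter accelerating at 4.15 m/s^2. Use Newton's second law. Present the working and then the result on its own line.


Newton's second law: F = m * a
F = 94.1 * 4.15 = 390.52 N

390.52 N


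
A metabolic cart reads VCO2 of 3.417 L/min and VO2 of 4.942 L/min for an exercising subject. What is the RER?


RER = VCO2 / VO2 = 3.417 / 4.942 = 0.6914

0.6914


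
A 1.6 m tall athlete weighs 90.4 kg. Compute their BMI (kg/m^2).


height^2 = 2.56 m^2
BMI = 90.4 / 2.56 = 35.31 kg/m^2

35.31 kg/m^2


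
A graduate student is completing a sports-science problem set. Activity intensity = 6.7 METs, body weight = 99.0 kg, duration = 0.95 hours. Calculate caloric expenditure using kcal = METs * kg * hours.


kcal = 6.7 * 99.0 * 0.95
= 663.3 * 0.95
= 630.14 kcal

630.14 kcal


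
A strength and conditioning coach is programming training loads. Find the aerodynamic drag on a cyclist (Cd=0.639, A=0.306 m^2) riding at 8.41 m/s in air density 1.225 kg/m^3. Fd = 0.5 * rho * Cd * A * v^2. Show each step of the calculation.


Fd = 0.5 * 1.225 * 0.639 * 0.306 * 8.41^2
= 0.5 * 1.225 * 0.639 * 0.306 * 70.7281
= 8.471 N

8.471 N


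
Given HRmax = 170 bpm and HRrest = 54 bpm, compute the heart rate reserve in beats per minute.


Heart rate reserve = maximum HR minus resting HR
HRR = 170 - 54 = 116 bpm

116 bpm


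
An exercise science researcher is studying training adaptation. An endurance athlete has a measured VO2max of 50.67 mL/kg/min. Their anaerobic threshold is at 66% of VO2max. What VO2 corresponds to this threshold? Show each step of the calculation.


Anaerobic threshold VO2 = VO2max * 66%
= 50.67 * 0.66
= 33.44 mL/kg/min

33.44 mL/kg/min


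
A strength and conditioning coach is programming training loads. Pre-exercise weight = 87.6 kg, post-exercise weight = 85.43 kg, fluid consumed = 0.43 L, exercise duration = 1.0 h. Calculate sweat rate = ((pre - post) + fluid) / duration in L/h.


Weight loss = 87.6 - 85.43 = 2.17 kg (approx L)
Total sweat = 2.17 + 0.43 = 2.6 L
Sweat rate = 2.6 / 1.0 = 2.6 L/h

2.6 L/h


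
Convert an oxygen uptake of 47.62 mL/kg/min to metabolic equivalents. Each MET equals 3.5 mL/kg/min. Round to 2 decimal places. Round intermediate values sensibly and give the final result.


One MET = 3.5 mL/kg/min
Number of METs = 47.62 / 3.5
= 13.61 METs

13.61 METs


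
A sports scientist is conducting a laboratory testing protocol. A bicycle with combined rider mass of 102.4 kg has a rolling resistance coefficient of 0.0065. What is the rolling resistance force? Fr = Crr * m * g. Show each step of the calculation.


Fr = 0.0065 * 102.4 * 9.81
= 0.6656 * 9.81
= 6.53 N

6.53 N


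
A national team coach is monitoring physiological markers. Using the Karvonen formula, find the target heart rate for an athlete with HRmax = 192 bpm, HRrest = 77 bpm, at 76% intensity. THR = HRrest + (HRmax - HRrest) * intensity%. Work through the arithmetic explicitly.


HRR = 192 - 77 = 115
THR = 77 + 115 * 0.76
= 77 + 87.4
= 164.4 bpm

164.4 bpm


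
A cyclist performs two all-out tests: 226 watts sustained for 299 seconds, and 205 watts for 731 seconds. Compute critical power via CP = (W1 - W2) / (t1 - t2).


W1 = P1 * t1 = 226 * 299 = 67574 J
W2 = P2 * t2 = 205 * 731 = 149855 J
CP = (67574 - 149855) / (299 - 731)
= 190.47 W

190.47 W


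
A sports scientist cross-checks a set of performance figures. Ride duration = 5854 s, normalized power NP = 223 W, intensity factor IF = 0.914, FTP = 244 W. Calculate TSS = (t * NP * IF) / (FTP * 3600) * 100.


Numerator = 5854 * 223 * 0.914 = 1193173.988
Denominator = 244 * 3600 = 878400
TSS = 1193173.988 / 878400 * 100
= 135.83

135.83 TSS


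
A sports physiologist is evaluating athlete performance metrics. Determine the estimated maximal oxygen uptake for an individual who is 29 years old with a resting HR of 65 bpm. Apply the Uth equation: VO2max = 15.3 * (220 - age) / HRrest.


HRmax = 220 - 29 = 191
VO2max = 15.3 * (191 / 65)
= 15.3 * 2.9385
= 44.96 mL/kg/min

44.96 mL/kg/min


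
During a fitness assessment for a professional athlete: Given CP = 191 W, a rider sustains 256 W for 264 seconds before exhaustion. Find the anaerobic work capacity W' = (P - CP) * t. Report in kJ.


Excess power = 256 - 191 = 65 W
Work above CP = 65 * 264 = 17160 J
W' = 17.16 kJ

17.16 kJ


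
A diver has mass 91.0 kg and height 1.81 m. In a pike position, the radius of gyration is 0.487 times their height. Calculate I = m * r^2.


r = 0.487 * 1.81 = 0.88147 m
I = m * r^2 = 91.0 * 0.776989 = 70.706 kg*m^2

70.706 kg*m^2


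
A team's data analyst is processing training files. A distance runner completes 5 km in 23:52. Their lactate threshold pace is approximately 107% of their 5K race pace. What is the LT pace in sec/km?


Convert to seconds: 23 min 52 s = 1432 s
Pace per km = 1432 / 5 = 286.4 s/km
LT pace = 286.4 * 1.07 = 306.45 s/km

306.45 s/km


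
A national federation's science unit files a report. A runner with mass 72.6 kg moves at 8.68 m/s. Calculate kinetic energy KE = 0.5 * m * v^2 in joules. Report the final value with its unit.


v^2 = 8.68^2 = 75.3424
KE = 0.5 * 72.6 * 75.3424
= 2734.93 J

2734.93 J


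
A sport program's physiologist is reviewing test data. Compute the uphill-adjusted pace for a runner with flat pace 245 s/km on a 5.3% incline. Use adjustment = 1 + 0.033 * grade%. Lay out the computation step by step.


Adjustment factor = 1 + 0.033 * 5.3 = 1.1749
Grade-adjusted pace = 245 * 1.1749 = 287.85 s/km

287.85 s/km


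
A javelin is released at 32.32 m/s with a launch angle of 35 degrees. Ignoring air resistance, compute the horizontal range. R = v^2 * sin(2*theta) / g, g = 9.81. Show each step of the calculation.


Launch speed squared = 1044.5824
sin(2 * 35 deg) = 0.939693
Range = 1044.5824 * 0.939693 / 9.81
= 100.06 m

100.06 m


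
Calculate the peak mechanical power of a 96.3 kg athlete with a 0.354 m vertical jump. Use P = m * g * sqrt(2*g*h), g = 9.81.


First, sqrt(2gh) = sqrt(2 * 9.81 * 0.354)
= sqrt(6.94548) = 2.635428 m/s
Power = 96.3 * 9.81 * 2.635428 = 2489.7 W

2489.7 W


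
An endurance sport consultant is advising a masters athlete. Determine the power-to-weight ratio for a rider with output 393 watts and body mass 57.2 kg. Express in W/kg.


P/W = 393 / 57.2 = 6.871 W/kg

6.871 W/kg


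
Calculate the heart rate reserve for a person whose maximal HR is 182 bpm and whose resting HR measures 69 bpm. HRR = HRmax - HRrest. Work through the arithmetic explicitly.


HRmax = 182 bpm
HRrest = 69 bpm
HRR = 182 - 69 = 113 bpm

113 bpm


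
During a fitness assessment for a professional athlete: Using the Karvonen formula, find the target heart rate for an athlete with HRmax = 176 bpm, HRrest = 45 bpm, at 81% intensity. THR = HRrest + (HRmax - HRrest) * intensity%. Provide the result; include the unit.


HRR = 176 - 45 = 131
THR = 45 + 131 * 0.81
= 45 + 106.11
= 151.11 bpm

151.11 bpm


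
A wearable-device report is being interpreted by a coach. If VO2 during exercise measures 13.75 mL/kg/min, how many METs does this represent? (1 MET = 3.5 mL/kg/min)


METs = VO2 / 3.5 = 13.75 / 3.5 = 3.93

3.93 METs


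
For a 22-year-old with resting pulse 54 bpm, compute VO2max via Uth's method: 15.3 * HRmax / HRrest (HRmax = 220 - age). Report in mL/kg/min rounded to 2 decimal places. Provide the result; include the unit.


Step 1: HRmax = 220 - 22 = 198 bpm
Step 2: Ratio = 198 / 54 = 3.6667
Step 3: VO2max = 15.3 * 3.6667 = 56.1 mL/kg/min

56.1 mL/kg/min


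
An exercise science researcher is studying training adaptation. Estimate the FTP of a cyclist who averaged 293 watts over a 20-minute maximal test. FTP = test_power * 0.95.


FTP = 293 * 0.95 = 278.35 W

278.35 W


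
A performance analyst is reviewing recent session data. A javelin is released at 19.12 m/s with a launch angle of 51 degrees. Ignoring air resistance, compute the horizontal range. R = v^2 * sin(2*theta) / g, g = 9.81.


Launch speed squared = 365.5744
sin(2 * 51 deg) = 0.978148
Range = 365.5744 * 0.978148 / 9.81
= 36.451 m

36.451 m


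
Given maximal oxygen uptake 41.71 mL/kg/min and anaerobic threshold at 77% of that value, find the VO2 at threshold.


Percentage as decimal = 0.77
VO2 at AT = 41.71 * 0.77 = 32.12 mL/kg/min

32.12 mL/kg/min


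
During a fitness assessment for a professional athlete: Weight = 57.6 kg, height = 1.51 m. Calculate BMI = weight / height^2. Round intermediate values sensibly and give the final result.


height^2 = 1.51^2 = 2.2801
BMI = 57.6 / 2.2801 = 25.26 kg/m^2

25.26 kg/m^2


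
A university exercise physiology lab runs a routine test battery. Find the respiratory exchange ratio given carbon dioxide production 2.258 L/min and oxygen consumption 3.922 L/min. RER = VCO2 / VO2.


VCO2 = 2.258 L/min
VO2 = 3.922 L/min
RER = 2.258 / 3.922 = 0.5757

0.5757


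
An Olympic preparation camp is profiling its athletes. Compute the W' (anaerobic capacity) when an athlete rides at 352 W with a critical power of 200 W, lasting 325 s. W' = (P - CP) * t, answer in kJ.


Above-CP power = 152 W
Duration = 325 s
W' = 152 * 325 = 49400 J
Convert: 49400 / 1000 = 49.4 kJ

49.4 kJ


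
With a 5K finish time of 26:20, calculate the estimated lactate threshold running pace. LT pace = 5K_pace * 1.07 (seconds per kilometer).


Race duration = 1580 s for 5 km
Average pace = 1580 / 5 = 316.0 s/km
LT pace = 316.0 * 1.07
= 338.12 s/km

338.12 s/km


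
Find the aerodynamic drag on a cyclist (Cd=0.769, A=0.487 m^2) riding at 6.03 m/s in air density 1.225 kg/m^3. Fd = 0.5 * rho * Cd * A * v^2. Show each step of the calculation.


Fd = 0.5 * 1.225 * 0.769 * 0.487 * 6.03^2
= 0.5 * 1.225 * 0.769 * 0.487 * 36.3609
= 8.341 N

8.341 N


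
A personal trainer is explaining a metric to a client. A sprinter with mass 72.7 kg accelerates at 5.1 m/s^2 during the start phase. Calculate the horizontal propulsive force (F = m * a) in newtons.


F = m * a
= 72.7 * 5.1
= 370.77 N

370.77 N


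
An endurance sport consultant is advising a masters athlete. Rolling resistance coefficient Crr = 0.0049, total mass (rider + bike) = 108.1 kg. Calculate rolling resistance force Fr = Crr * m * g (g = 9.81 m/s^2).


Fr = Crr * m * g
= 0.0049 * 108.1 * 9.81
= 5.196 N

5.196 N


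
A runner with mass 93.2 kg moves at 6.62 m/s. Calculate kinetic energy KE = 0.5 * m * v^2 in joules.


v^2 = 6.62^2 = 43.8244
KE = 0.5 * 93.2 * 43.8244
= 2042.22 J

2042.22 J


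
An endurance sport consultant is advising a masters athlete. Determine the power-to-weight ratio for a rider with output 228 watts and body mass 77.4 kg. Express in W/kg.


P/W = 228 / 77.4 = 2.946 W/kg

2.946 W/kg
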